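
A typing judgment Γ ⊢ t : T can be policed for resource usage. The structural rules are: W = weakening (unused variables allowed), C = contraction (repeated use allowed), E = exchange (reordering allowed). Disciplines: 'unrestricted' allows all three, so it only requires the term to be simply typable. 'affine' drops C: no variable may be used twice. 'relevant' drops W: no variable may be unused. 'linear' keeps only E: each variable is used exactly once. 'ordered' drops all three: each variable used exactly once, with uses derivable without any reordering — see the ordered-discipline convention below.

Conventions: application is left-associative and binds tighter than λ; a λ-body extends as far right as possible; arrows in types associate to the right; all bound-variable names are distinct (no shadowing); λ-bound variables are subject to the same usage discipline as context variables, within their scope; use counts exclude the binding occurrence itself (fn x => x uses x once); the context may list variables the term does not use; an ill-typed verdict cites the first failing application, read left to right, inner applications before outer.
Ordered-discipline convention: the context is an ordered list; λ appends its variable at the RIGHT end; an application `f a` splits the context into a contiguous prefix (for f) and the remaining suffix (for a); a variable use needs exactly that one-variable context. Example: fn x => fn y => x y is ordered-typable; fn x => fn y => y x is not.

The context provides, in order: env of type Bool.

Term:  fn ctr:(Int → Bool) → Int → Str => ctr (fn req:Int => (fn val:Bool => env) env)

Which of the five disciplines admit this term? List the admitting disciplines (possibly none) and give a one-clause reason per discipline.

admitting disciplines: unrestricted
use counts: env: 2×; ctr (bound): 1×; req (bound): 0×; val (bound): 0×
order of uses: ctr, env, env
typing: ✓ — ((Int → Bool) → Int → Str) → Int → Str
ordered: ✗, uses contraction: env ×2; req, val left unused
linear: ✗, uses contraction: env ×2; req, val left unused
affine: ✗, uses contraction: env ×2
relevant: ✗, req, val left unused
unrestricted: ✓, typability at ((Int → Bool) → Int → Str) → Int → Str is all that's needed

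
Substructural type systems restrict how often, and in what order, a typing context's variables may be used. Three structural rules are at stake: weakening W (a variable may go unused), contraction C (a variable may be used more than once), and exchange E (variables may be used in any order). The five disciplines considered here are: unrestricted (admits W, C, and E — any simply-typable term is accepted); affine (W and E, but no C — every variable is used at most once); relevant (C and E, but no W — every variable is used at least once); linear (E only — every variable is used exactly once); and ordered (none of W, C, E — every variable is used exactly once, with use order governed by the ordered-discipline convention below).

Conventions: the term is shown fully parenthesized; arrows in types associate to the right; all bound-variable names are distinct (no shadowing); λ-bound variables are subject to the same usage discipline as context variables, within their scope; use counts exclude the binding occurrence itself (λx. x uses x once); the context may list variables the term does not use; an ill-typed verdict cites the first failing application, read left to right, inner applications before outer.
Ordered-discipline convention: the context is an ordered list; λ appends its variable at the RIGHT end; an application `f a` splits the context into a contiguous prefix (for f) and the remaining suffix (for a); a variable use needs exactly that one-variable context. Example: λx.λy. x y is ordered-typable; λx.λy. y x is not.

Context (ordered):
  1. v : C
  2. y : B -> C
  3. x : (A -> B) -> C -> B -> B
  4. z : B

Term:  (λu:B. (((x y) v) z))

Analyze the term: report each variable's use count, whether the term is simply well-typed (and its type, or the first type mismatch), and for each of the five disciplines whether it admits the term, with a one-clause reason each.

counts: v: 1; y: 1; x: 1; z: 1; u (λ-bound): 0
left-to-right use order: x, y, v, z
typing: ill-typed: argument of type B -> C where A -> B is required
ordered: ✗ — fails simple typing
linear: ✗ — a type mismatch blocks all five
affine: ✗ — the type mismatch rejects it
relevant: ✗ — not simply typable
unrestricted: ✗ — fails simple typing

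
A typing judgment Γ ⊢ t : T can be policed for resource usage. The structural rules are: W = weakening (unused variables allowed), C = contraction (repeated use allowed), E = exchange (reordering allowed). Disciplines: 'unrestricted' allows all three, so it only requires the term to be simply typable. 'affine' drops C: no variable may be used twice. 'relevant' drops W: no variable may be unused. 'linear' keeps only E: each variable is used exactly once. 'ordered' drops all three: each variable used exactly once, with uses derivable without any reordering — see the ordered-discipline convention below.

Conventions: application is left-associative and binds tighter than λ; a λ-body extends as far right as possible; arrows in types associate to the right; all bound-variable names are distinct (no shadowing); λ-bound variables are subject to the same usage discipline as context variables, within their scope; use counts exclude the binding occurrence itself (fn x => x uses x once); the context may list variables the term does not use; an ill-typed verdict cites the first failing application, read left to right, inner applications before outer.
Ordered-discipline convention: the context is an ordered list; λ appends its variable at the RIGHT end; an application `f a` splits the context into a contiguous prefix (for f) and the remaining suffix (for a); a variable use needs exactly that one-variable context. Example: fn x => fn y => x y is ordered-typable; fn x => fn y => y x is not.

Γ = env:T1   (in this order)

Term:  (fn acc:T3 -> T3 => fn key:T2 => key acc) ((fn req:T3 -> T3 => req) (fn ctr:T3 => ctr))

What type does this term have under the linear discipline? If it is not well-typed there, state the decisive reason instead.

not well-typed under linear — fails simple typing
variable uses: env ×0, acc (λ-bound) ×1, key (λ-bound) ×1, req (λ-bound) ×1, ctr (λ-bound) ×1
use order (left to right): key, acc, req, ctr
typing: ill-typed: can't apply a value of type T2
all disciplines: ordered ✗ | linear ✗ | affine ✗ | relevant ✗ | unrestricted ✗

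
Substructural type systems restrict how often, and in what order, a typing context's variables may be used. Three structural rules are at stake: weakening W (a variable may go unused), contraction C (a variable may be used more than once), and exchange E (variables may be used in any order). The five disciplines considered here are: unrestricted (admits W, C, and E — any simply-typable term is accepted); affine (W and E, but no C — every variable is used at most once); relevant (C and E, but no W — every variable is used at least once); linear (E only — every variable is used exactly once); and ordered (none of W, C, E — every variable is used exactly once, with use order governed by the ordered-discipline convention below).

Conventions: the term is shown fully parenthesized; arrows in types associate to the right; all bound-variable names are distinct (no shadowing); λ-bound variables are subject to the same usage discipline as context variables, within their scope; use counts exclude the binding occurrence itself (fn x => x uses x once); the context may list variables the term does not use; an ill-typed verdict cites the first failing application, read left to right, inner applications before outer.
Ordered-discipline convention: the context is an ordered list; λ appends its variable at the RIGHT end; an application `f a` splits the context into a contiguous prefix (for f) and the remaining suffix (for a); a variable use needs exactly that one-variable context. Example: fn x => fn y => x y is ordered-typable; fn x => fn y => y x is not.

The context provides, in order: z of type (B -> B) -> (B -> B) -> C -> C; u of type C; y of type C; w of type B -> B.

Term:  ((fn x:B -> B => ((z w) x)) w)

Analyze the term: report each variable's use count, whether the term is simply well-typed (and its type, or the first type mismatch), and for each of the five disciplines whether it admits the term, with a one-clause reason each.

use counts: z: 1×, u: 0×, y: 0×, w: 2×, x (bound): 1×
use order (left to right): z, w, x, w
typing: the term checks, with type C -> C
ordered: ✗, uses contraction: w ×2; unused: u, y — weakening required
linear: ✗, uses contraction: w ×2; unused: u, y — weakening required
affine: ✗, uses contraction: w ×2
relevant: ✗, unused: u, y — weakening required
unrestricted: ✓, typability at C -> C is all that's needed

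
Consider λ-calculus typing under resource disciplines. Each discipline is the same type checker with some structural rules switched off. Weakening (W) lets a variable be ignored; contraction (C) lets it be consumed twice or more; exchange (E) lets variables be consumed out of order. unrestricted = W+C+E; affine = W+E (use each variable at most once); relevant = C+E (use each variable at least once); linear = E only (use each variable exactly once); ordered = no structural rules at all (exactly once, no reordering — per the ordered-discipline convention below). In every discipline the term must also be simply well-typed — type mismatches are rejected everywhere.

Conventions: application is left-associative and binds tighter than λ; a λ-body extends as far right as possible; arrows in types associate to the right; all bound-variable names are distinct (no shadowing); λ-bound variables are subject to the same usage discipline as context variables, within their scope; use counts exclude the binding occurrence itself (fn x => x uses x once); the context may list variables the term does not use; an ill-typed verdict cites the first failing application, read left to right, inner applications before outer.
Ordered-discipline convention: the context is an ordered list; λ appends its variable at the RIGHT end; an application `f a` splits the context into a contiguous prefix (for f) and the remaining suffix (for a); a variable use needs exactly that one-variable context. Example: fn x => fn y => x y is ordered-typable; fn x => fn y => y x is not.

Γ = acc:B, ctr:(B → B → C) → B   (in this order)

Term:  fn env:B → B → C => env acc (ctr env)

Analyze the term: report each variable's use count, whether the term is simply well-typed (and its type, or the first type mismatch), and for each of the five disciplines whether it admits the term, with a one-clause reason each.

use counts: acc ×1, ctr ×1, env (λ-bound) ×2
order of uses: env, acc, ctr, env
typing: well-typed at (B → B → C) → C
ordered ✗ (needs contraction — env ×2)
linear ✗ (needs contraction — env ×2)
affine ✗ (needs contraction — env ×2)
relevant ✓ (every one of acc, ctr, env appears)
unrestricted ✓ (simply typable at (B → B → C) → C; W, C, E all held)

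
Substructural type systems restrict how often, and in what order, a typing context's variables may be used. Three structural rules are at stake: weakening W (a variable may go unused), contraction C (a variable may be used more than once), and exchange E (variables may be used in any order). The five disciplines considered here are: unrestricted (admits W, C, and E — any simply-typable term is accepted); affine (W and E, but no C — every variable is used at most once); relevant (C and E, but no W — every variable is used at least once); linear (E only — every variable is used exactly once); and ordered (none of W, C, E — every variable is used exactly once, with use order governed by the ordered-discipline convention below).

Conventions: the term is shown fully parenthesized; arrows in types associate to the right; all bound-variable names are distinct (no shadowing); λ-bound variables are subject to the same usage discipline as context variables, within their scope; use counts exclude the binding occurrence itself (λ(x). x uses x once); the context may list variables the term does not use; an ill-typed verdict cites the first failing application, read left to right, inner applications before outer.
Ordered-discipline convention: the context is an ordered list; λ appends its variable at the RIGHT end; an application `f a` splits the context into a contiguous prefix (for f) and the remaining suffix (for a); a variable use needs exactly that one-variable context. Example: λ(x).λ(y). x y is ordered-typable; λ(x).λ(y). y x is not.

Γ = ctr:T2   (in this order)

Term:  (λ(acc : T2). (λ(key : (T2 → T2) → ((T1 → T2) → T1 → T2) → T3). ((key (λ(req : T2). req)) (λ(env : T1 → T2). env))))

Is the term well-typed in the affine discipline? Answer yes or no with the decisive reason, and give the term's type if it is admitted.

yes — no duplicate uses among ctr, acc, key, req, env; term : T2 → ((T2 → T2) → ((T1 → T2) → T1 → T2) → T3) → T3
use counts: ctr: 0×, acc [bound]: 0×, key [bound]: 1×, req [bound]: 1×, env [bound]: 1×
uses in reading order: key, req, env
typing: ✓ — T2 → ((T2 → T2) → ((T1 → T2) → T1 → T2) → T3) → T3
across the five disciplines: ordered ✗ · linear ✗ · affine ✓ · relevant ✗ · unrestricted ✓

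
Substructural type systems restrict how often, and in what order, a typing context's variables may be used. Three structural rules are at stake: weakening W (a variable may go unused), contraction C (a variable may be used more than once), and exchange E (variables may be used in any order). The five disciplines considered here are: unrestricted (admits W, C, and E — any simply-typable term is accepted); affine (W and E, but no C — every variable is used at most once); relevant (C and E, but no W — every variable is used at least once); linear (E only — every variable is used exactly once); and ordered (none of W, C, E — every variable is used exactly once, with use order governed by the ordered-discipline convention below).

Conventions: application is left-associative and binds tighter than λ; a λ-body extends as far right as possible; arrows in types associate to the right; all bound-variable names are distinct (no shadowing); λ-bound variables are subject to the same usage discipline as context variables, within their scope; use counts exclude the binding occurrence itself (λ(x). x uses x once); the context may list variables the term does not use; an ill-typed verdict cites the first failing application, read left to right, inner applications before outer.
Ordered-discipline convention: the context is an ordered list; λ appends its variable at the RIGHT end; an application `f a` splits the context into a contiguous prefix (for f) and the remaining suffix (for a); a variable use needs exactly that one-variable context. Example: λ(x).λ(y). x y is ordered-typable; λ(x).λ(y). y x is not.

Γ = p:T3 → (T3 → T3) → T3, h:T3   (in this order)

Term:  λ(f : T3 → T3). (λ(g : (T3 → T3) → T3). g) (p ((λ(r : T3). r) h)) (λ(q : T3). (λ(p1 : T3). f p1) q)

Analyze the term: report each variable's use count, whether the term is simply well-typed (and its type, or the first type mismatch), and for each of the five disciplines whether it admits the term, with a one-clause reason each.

counts: p=1, h=1, f (λ-bound)=1, g (λ-bound)=1, r (λ-bound)=1, q (λ-bound)=1, p1 (λ-bound)=1
left-to-right use order: g, p, r, h, f, p1, q
typing: the term checks, with type (T3 → T3) → T3
ordered ✓ (p, h, f, g, r, q, p1 once each; derivable with no W/C/E)
linear ✓ (each of p, h, f, g, r, q, p1 used exactly once)
affine ✓ (p, h, f, g, r, q, p1: no repeats, contraction unneeded)
relevant ✓ (p, h, f, g, r, q, p1: all used, weakening unneeded)
unrestricted ✓ (well-typed at (T3 → T3) → T3; no restrictions here)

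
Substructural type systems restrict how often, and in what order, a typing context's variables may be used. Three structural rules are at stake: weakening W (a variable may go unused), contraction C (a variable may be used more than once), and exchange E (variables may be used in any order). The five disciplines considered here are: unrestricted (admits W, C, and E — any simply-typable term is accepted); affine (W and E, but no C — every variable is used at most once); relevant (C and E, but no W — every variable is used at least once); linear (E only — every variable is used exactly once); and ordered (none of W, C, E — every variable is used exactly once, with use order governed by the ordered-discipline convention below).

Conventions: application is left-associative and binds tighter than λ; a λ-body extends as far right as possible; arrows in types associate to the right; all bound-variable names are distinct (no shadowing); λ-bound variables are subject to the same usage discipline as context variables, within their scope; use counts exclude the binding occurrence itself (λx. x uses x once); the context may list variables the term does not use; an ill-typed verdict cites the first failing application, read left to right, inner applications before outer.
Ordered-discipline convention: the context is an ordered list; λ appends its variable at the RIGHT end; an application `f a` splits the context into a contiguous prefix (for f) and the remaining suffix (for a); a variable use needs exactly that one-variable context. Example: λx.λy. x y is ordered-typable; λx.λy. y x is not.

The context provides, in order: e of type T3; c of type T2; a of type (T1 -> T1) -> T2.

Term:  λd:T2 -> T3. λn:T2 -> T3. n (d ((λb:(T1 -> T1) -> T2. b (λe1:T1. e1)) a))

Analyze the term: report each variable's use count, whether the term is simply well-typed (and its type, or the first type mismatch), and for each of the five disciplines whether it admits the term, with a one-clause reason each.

variable uses: e: 0; c: 0; a: 1; d (λ-bound): 1; n (λ-bound): 1; b (λ-bound): 1; e1 (λ-bound): 1
left-to-right use order: n, d, b, e1, a
typing: ill-typed: an application expects T2 but receives T3
ordered: ✗, a type mismatch blocks all five
linear: ✗, the type mismatch rejects it
affine: ✗, not simply typable
relevant: ✗, fails simple typing
unrestricted: ✗, a type mismatch blocks all five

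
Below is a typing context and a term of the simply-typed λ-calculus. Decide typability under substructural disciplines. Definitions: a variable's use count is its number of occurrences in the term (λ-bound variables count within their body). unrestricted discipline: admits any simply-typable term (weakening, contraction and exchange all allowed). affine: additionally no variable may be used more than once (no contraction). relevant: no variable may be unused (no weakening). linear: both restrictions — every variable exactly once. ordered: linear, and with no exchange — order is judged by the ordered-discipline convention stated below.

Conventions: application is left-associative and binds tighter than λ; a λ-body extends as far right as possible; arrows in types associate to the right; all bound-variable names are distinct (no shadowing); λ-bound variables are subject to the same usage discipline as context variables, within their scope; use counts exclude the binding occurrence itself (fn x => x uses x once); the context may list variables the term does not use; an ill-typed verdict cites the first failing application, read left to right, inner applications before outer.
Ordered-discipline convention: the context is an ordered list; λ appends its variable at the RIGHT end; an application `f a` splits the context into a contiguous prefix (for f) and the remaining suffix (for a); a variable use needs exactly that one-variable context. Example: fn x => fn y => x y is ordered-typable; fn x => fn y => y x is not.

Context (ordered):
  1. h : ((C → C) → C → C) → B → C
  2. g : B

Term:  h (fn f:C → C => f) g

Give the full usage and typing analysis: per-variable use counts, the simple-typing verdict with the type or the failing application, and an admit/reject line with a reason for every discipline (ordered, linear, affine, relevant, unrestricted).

usage: h: 1×, g: 1×, f [bound]: 1×
order of uses: h, f, g
typing: ✓ — C
ordered: ✓, one use each (h, g, f); ordered split holds
linear: ✓, single use per variable (h, g, f)
affine: ✓, no duplicate uses among h, g, f
relevant: ✓, none of h, g, f goes unused
unrestricted: ✓, simply typable at C; W, C, E all held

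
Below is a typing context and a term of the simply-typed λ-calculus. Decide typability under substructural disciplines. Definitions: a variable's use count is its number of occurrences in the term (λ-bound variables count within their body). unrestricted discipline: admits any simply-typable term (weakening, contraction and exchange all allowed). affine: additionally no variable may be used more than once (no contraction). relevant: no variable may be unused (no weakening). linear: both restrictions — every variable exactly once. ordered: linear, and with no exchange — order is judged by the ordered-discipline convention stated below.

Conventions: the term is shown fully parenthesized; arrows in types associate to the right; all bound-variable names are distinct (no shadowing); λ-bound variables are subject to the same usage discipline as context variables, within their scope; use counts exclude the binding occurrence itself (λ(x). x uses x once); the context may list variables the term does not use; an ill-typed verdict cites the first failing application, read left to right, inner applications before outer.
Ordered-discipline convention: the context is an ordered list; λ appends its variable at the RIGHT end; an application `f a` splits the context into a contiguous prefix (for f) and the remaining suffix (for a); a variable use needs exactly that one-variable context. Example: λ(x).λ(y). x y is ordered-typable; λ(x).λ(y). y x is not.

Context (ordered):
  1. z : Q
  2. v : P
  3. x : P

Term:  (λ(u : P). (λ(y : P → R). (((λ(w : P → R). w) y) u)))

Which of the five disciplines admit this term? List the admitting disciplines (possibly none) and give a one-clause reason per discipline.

admitting disciplines: affine, unrestricted
usage: z: 0; v: 0; x: 0; u (bound): 1; y (bound): 1; w (bound): 1
use order (left to right): w, y, u
typing: well-typed at P → (P → R) → R
ordered ✗ (z, v, x left unused)
linear ✗ (z, v, x left unused)
affine ✓ (at most one use each (z, v, x, u, y, w))
relevant ✗ (z, v, x left unused)
unrestricted ✓ (simply typable at P → (P → R) → R; W, C, E all held)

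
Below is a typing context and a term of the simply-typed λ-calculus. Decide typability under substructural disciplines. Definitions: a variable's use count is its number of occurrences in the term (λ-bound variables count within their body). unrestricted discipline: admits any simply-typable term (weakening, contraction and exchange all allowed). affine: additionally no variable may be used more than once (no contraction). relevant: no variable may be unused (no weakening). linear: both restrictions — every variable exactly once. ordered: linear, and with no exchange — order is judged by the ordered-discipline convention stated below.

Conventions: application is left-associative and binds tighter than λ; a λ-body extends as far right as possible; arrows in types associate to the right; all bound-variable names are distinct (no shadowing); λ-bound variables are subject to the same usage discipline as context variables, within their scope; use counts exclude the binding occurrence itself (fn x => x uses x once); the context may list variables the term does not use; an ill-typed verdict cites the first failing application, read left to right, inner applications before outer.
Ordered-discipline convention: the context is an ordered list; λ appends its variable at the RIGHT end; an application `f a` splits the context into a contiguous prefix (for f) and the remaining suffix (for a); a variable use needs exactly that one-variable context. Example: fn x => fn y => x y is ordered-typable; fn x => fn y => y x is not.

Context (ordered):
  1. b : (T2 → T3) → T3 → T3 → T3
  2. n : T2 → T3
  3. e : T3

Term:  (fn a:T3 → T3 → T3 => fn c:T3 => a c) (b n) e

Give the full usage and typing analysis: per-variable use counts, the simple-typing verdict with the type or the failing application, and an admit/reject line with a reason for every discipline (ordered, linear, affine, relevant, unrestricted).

variable uses: b ×1, n ×1, e ×1, a (λ-bound) ×1, c (λ-bound) ×1
order of uses: a, c, b, n, e
typing: well-typed — term : T3 → T3
ordered: ✓, b, n, e, a, c: once each, no exchange needed
linear: ✓, b, n, e, a, c: one use apiece
affine: ✓, no duplicate uses among b, n, e, a, c
relevant: ✓, b, n, e, a, c: all used, weakening unneeded
unrestricted: ✓, well-typed at T3 → T3; no restrictions here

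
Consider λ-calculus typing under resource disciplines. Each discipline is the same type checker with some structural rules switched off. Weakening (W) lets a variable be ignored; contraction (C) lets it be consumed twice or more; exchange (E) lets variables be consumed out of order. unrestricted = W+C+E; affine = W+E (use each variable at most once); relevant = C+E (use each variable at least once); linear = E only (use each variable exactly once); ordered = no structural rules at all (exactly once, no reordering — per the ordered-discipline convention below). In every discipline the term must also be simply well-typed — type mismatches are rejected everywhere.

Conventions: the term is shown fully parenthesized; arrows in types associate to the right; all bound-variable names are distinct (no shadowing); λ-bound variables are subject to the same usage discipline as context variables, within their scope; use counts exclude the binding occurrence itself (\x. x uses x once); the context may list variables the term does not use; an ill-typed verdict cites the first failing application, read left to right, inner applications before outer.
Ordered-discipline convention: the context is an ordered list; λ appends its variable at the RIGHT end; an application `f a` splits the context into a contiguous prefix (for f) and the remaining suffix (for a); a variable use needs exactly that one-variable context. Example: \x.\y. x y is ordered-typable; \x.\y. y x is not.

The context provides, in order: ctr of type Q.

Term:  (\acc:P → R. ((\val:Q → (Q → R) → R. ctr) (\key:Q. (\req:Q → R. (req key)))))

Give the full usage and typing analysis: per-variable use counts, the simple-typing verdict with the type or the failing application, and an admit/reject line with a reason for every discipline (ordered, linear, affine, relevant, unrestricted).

variable uses: ctr: 1, acc (bound): 0, val (bound): 0, key (bound): 1, req (bound): 1
left-to-right use order: ctr, req, key
typing: ✓ — (P → R) → Q
ordered: ✗ — acc, val left unused
linear: ✗ — acc, val left unused
affine: ✓ — none of ctr, acc, val, key, req used more than once
relevant: ✗ — acc, val left unused
unrestricted: ✓ — typability at (P → R) → Q is all that's needed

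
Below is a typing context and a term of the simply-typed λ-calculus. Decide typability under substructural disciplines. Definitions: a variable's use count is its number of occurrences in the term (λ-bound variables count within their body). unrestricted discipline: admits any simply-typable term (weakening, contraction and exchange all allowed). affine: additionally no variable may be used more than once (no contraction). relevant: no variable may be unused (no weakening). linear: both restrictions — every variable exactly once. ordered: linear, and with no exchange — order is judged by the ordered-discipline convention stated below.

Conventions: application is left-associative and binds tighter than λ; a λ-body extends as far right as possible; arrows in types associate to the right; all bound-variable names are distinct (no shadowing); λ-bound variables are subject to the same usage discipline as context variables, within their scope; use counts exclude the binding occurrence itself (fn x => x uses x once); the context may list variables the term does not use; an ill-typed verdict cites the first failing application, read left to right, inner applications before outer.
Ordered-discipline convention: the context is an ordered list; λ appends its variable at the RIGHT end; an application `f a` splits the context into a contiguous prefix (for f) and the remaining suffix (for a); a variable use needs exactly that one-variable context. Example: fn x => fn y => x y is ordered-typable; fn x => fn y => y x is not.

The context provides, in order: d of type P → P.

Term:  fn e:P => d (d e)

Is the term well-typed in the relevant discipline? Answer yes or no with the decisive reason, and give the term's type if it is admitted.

yes — every one of d, e appears; term : P → P
use counts: d=2; e (λ-bound)=1
order of uses: d, d, e
typing: well-typed at P → P
summary: ordered ✗ | linear ✗ | affine ✗ | relevant ✓ | unrestricted ✓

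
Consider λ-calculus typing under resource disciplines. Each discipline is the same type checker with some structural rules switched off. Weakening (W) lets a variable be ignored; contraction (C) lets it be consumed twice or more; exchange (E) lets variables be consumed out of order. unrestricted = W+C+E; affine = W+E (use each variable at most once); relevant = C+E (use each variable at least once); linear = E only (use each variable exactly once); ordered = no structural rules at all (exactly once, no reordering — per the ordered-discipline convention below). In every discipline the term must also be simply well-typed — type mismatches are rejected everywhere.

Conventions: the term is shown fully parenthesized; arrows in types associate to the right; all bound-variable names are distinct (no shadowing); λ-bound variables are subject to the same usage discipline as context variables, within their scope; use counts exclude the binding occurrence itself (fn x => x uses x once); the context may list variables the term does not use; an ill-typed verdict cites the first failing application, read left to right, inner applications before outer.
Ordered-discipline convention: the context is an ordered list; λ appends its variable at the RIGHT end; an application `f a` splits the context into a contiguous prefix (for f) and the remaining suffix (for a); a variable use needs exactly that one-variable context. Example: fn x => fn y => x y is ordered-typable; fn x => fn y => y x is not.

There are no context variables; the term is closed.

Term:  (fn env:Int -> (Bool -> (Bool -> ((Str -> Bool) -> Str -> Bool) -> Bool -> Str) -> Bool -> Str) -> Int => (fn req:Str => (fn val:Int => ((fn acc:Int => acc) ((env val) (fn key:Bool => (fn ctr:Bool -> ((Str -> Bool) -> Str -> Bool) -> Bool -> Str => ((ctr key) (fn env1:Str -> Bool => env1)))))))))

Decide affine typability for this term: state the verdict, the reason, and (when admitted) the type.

yes — none of env, req, val, acc, key, ctr, env1 used more than once; term : (Int -> (Bool -> (Bool -> ((Str -> Bool) -> Str -> Bool) -> Bool -> Str) -> Bool -> Str) -> Int) -> Str -> Int -> Int
counts: env [bound]=1; req [bound]=0; val [bound]=1; acc [bound]=1; key [bound]=1; ctr [bound]=1; env1 [bound]=1
order of uses: acc, env, val, ctr, key, env1
typing: well-typed — term : (Int -> (Bool -> (Bool -> ((Str -> Bool) -> Str -> Bool) -> Bool -> Str) -> Bool -> Str) -> Int) -> Str -> Int -> Int
per-discipline verdicts: ordered ✗ · linear ✗ · affine ✓ · relevant ✗ · unrestricted ✓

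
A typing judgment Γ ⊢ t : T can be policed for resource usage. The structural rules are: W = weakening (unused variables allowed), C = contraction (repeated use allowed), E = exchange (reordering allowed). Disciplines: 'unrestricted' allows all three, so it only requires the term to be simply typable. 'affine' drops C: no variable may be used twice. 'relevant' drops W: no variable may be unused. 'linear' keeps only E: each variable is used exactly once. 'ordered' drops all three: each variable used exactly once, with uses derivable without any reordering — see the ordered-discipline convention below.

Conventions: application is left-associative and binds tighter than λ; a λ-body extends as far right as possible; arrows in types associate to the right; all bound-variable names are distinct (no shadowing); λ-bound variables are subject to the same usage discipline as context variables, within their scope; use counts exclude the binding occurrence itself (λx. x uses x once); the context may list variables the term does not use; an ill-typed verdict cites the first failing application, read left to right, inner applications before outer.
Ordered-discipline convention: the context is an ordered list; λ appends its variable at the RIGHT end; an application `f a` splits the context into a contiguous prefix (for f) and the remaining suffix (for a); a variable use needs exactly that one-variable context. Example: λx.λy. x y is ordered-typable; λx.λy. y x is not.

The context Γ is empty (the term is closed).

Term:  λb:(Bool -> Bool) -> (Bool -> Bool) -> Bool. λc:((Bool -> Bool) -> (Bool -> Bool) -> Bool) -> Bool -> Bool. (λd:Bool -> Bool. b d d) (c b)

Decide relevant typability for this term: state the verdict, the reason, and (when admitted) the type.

yes — none of b, c, d goes unused; term : ((Bool -> Bool) -> (Bool -> Bool) -> Bool) -> (((Bool -> Bool) -> (Bool -> Bool) -> Bool) -> Bool -> Bool) -> Bool
use counts: b (λ-bound): 2×; c (λ-bound): 1×; d (λ-bound): 2×
left-to-right use order: b, d, d, c, b
typing: the term checks, with type ((Bool -> Bool) -> (Bool -> Bool) -> Bool) -> (((Bool -> Bool) -> (Bool -> Bool) -> Bool) -> Bool -> Bool) -> Bool
all disciplines: ordered ✗ | linear ✗ | affine ✗ | relevant ✓ | unrestricted ✓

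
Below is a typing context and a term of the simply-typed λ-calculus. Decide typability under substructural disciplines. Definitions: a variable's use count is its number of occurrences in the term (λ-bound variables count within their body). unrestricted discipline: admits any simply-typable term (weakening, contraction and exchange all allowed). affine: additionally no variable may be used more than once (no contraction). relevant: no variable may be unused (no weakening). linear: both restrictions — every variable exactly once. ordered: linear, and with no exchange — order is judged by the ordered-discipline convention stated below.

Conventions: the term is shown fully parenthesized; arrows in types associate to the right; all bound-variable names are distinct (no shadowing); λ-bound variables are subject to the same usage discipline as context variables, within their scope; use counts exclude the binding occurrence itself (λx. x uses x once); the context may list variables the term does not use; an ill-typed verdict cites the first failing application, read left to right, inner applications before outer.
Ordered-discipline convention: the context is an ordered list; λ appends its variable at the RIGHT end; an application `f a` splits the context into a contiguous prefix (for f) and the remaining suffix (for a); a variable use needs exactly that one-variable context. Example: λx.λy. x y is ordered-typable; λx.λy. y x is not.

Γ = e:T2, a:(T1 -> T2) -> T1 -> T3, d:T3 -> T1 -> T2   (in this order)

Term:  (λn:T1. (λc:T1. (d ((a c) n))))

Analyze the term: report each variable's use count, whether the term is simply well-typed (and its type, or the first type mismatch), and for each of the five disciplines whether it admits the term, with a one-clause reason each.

usage: e: 0, a: 1, d: 1, n [bound]: 1, c [bound]: 1
use order (left to right): d, a, c, n
typing: ill-typed: a function awaiting T1 -> T2 gets T1
ordered: ✗ — the type mismatch rejects it
linear: ✗ — not simply typable
affine: ✗ — fails simple typing
relevant: ✗ — a type mismatch blocks all five
unrestricted: ✗ — the type mismatch rejects it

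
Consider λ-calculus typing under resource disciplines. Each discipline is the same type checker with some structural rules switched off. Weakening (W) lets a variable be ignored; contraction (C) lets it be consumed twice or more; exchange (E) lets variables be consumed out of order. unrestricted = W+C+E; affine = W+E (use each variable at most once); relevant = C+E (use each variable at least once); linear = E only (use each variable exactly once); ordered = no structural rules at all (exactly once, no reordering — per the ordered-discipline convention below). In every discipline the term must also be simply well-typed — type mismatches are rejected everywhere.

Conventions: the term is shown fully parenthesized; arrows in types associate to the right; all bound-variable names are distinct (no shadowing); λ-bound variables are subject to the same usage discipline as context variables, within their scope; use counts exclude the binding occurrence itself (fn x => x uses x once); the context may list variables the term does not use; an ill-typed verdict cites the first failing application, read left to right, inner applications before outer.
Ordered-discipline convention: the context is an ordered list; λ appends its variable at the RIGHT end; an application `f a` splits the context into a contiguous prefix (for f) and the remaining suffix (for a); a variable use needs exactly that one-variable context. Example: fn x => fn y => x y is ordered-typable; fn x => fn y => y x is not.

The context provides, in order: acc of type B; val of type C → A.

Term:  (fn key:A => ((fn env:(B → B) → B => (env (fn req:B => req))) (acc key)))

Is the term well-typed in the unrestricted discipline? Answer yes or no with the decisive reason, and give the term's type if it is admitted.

no — fails simple typing
variable uses: acc: 1×, val: 0×, key (bound): 1×, env (bound): 1×, req (bound): 1×
order of uses: env, req, acc, key
typing: ill-typed: applying a non-function (B)
per-discipline verdicts: ordered ✗ · linear ✗ · affine ✗ · relevant ✗ · unrestricted ✗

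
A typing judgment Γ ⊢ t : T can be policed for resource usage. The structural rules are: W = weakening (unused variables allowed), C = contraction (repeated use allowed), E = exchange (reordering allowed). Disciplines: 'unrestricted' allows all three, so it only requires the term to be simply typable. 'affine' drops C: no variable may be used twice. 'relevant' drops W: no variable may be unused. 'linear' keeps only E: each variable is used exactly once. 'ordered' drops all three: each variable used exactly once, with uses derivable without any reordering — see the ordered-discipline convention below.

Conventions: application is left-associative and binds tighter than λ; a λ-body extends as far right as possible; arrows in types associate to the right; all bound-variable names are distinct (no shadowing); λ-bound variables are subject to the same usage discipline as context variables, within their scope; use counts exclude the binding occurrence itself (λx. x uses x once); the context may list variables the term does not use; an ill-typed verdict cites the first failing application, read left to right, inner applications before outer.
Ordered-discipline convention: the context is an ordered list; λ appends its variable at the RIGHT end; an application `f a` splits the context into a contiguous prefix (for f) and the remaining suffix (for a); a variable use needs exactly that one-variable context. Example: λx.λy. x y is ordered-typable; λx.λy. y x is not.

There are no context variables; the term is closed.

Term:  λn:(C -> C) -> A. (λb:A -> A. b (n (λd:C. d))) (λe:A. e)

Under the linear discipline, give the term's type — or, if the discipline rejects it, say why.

term : ((C -> C) -> A) -> A
counts: n (bound)=1; b (bound)=1; d (bound)=1; e (bound)=1
order of uses: b, n, d, e
typing: ✓ — ((C -> C) -> A) -> A
summary: ordered ✗; linear ✓; affine ✓; relevant ✓; unrestricted ✓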